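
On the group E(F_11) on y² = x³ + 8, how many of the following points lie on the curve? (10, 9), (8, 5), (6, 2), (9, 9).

(10, 9): 9² ≡ 4, rhs ≡ 7 → off.
(8, 5): 5² ≡ 3, rhs ≡ 3 → on.
(6, 2): 2² ≡ 4, rhs ≡ 4 → on.
(9, 9): 9² ≡ 4, rhs ≡ 0 → off.

2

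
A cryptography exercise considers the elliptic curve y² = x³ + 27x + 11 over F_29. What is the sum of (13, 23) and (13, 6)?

O

The two points share x = 13 and their y-coordinates satisfy 23 + 6 ≡ 0 (mod 29), so they are inverses. Their sum is O.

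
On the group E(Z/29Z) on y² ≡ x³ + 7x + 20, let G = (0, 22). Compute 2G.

tangent at (0, 22): λ = (3·0² + 7)/(2·22) ≡ 7/15. 15⁻¹ ≡ 2 (mod 29) since 15·2 = 30 ≡ 1, so λ ≡ 7·2 ≡ 14.
  x = λ² - 0 - 0 = 196 - 0 ≡ 22; y = λ·(0 - 22) - 22 ≡ 18. → (22, 18)

(22, 18)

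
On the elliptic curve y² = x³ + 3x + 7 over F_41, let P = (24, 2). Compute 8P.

Repeated addition: build up to 8P.
2P: tangent at (24, 2): λ = (3·24² + 3)/(2·2) ≡ 9/4. 4⁻¹ ≡ 31 (mod 41) since 4·31 = 124 ≡ 1, so λ ≡ 9·31 ≡ 33.
  x = λ² - 24 - 24 = 1089 - 48 ≡ 16; y = λ·(24 - 16) - 2 ≡ 16. → (16, 16)
3P: (16, 16) + (24, 2). λ = (2 - 16)/(24 - 16) ≡ 27/8 mod 41. 8⁻¹ ≡ 36 (mod 41) since 8·36 = 288 ≡ 1, so λ ≡ 29.
  x = λ² - 16 - 24 = 841 - 40 ≡ 22; y = λ·(16 - 22) - 16 ≡ 15. → (22, 15)
4P: (22, 15) + (24, 2). λ = (2 - 15)/(24 - 22) ≡ 28/2 mod 41. 2⁻¹ ≡ 21 (mod 41) since 2·21 = 42 ≡ 1, so λ ≡ 14.
  x = λ² - 22 - 24 = 196 - 46 ≡ 27; y = λ·(22 - 27) - 15 ≡ 38. → (27, 38)
5P: (27, 38) + (24, 2). λ = (2 - 38)/(24 - 27) ≡ 5/38 mod 41. 38⁻¹ ≡ 27 (mod 41) since 38·27 = 1026 ≡ 1, so λ ≡ 12.
  x = λ² - 27 - 24 = 144 - 51 ≡ 11; y = λ·(27 - 11) - 38 ≡ 31. → (11, 31)
6P: (11, 31) + (24, 2). λ = (2 - 31)/(24 - 11) ≡ 12/13 mod 41. 13⁻¹ ≡ 19 (mod 41), so λ ≡ 23.
  x = λ² - 11 - 24 = 529 - 35 ≡ 2; y = λ·(11 - 2) - 31 ≡ 12. → (2, 12)
7P: (2, 12) + (24, 2). λ = (2 - 12)/(24 - 2) ≡ 31/22 mod 41. 22⁻¹ ≡ 28 (mod 41), so λ ≡ 7.
  x = λ² - 2 - 24 = 49 - 26 ≡ 23; y = λ·(2 - 23) - 12 ≡ 5. → (23, 5)
8P: (23, 5) + (24, 2). λ = (2 - 5)/(24 - 23) ≡ 38/1 mod 41. 1⁻¹ ≡ 1 (mod 41), so λ ≡ 38.
  x = λ² - 23 - 24 = 1444 - 47 ≡ 3; y = λ·(23 - 3) - 5 ≡ 17. → (3, 17)

(3, 17)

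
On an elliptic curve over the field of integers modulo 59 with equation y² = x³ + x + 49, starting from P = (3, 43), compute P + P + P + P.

(21, 56)

Double-and-add on 4 = (100)₂. Start with P = (3, 43) for the leading 1-bit.
double: tangent at (3, 43): λ = (3·3² + 1)/(2·43) ≡ 28/27. 27⁻¹ ≡ 35 (mod 59), so λ ≡ 28·35 ≡ 36.
  x = λ² - 3 - 3 = 1296 - 6 ≡ 51; y = λ·(3 - 51) - 43 ≡ 58. → (51, 58)
double: tangent at (51, 58): λ = (3·51² + 1)/(2·58) ≡ 16/57. 57⁻¹ ≡ 29 (mod 59) since 57·29 = 1653 ≡ 1, so λ ≡ 16·29 ≡ 51.
  x = λ² - 51 - 51 = 2601 - 102 ≡ 21; y = λ·(51 - 21) - 58 ≡ 56. → (21, 56)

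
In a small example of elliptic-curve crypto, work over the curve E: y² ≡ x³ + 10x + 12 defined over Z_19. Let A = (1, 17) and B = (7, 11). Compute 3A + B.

(11, 3)

First 3A:
Repeated addition: build up to 3A.
2A: tangent at (1, 17): λ = (3·1² + 10)/(2·17) ≡ 13/15. 15⁻¹ ≡ 14 (mod 19), so λ ≡ 13·14 ≡ 11.
  x = λ² - 1 - 1 = 121 - 2 ≡ 5; y = λ·(1 - 5) - 17 ≡ 15. → (5, 15)
3A: (5, 15) + (1, 17). λ = (17 - 15)/(1 - 5) ≡ 2/15 mod 19. 15⁻¹ ≡ 14 (mod 19), so λ ≡ 9.
  x = λ² - 5 - 1 = 81 - 6 ≡ 18; y = λ·(5 - 18) - 15 ≡ 1. → (18, 1)
3A = (18, 1).
Finally 3A + B:
(18, 1) + (7, 11). λ = (11 - 1)/(7 - 18) ≡ 10/8 mod 19. 8⁻¹ ≡ 12 (mod 19), so λ ≡ 6.
  x = λ² - 18 - 7 = 36 - 25 ≡ 11; y = λ·(18 - 11) - 1 ≡ 3. → (11, 3)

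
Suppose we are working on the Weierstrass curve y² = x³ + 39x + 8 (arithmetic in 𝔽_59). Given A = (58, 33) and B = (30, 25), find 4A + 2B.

(45, 50)

First 4A:
Double-and-add on 4 = (100)₂. Start with A = (58, 33) for the leading 1-bit.
double: tangent at (58, 33): λ = (3·58² + 39)/(2·33) ≡ 42/7. 7⁻¹ ≡ 17 (mod 59) since 7·17 = 119 ≡ 1, so λ ≡ 42·17 ≡ 6.
  x = λ² - 58 - 58 = 36 - 116 ≡ 38; y = λ·(58 - 38) - 33 ≡ 28. → (38, 28)
double: tangent at (38, 28): λ = (3·38² + 39)/(2·28) ≡ 5/56. 56⁻¹ ≡ 39 (mod 59), so λ ≡ 5·39 ≡ 18.
  x = λ² - 38 - 38 = 324 - 76 ≡ 12; y = λ·(38 - 12) - 28 ≡ 27. → (12, 27)
4A = (12, 27).
Next 2B:
Repeated addition: build up to 2B.
2B: tangent at (30, 25): λ = (3·30² + 39)/(2·25) ≡ 25/50. 50⁻¹ ≡ 13 (mod 59), so λ ≡ 25·13 ≡ 30.
  x = λ² - 30 - 30 = 900 - 60 ≡ 14; y = λ·(30 - 14) - 25 ≡ 42. → (14, 42)
2B = (14, 42).
Finally 4A + 2B:
(12, 27) + (14, 42). λ = (42 - 27)/(14 - 12) ≡ 15/2 mod 59. 2⁻¹ ≡ 30 (mod 59), so λ ≡ 37.
  x = λ² - 12 - 14 = 1369 - 26 ≡ 45; y = λ·(12 - 45) - 27 ≡ 50. → (45, 50)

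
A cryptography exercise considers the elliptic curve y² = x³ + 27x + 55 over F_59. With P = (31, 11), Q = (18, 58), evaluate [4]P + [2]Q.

(44, 46)

First 4P:
Double-and-add on 4 = (100)₂. Start with P = (31, 11) for the leading 1-bit.
double: tangent at (31, 11): λ = (3·31² + 27)/(2·11) ≡ 19/22. 22⁻¹ ≡ 51 (mod 59), so λ ≡ 19·51 ≡ 25.
  x = λ² - 31 - 31 = 625 - 62 ≡ 32; y = λ·(31 - 32) - 11 ≡ 23. → (32, 23)
double: tangent at (32, 23): λ = (3·32² + 27)/(2·23) ≡ 31/46. 46⁻¹ ≡ 9 (mod 59) since 46·9 = 414 ≡ 1, so λ ≡ 31·9 ≡ 43.
  x = λ² - 32 - 32 = 1849 - 64 ≡ 15; y = λ·(32 - 15) - 23 ≡ 0. → (15, 0)
4P = (15, 0).
Next 2Q:
Repeated addition: build up to 2Q.
2Q: tangent at (18, 58): λ = (3·18² + 27)/(2·58) ≡ 55/57. 57⁻¹ ≡ 29 (mod 59), so λ ≡ 55·29 ≡ 2.
  x = λ² - 18 - 18 = 4 - 36 ≡ 27; y = λ·(18 - 27) - 58 ≡ 42. → (27, 42)
2Q = (27, 42).
Finally 4P + 2Q:
(15, 0) + (27, 42). λ = (42 - 0)/(27 - 15) ≡ 42/12 mod 59. 12⁻¹ ≡ 5 (mod 59), so λ ≡ 33.
  x = λ² - 15 - 27 = 1089 - 42 ≡ 44; y = λ·(15 - 44) - 0 ≡ 46. → (44, 46)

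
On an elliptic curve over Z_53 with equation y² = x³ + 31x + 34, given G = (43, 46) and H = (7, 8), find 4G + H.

First 4G:
Repeated addition: build up to 4G.
2G: tangent at (43, 46): λ = (3·43² + 31)/(2·46) ≡ 13/39. 39⁻¹ ≡ 34 (mod 53), so λ ≡ 13·34 ≡ 18.
  x = λ² - 43 - 43 = 324 - 86 ≡ 26; y = λ·(43 - 26) - 46 ≡ 48. → (26, 48)
3G: (26, 48) + (43, 46). λ = (46 - 48)/(43 - 26) ≡ 51/17 mod 53. 17⁻¹ ≡ 25 (mod 53) since 17·25 = 425 ≡ 1, so λ ≡ 3.
  x = λ² - 26 - 43 = 9 - 69 ≡ 46; y = λ·(26 - 46) - 48 ≡ 51. → (46, 51)
4G: (46, 51) + (43, 46). λ = (46 - 51)/(43 - 46) ≡ 48/50 mod 53. 50⁻¹ ≡ 35 (mod 53), so λ ≡ 37.
  x = λ² - 46 - 43 = 1369 - 89 ≡ 8; y = λ·(46 - 8) - 51 ≡ 30. → (8, 30)
4G = (8, 30).
Finally 4G + H:
(8, 30) + (7, 8). λ = (8 - 30)/(7 - 8) ≡ 31/52 mod 53. 52⁻¹ ≡ 52 (mod 53) since 52·52 = 2704 ≡ 1, so λ ≡ 22.
  x = λ² - 8 - 7 = 484 - 15 ≡ 45; y = λ·(8 - 45) - 30 ≡ 4. → (45, 4)

(45, 4)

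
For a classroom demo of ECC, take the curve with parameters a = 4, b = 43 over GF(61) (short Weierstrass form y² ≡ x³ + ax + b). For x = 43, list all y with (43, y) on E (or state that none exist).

x³ + 4x + 43 = 79722 ≡ 56 (mod 61).
Square roots of 56 mod 61: 19 and 42 (since 19² = 361 ≡ 56).

19, 42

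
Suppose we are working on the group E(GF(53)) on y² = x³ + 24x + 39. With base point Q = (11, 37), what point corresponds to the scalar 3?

(17, 31)

Repeated addition: build up to 3Q.
2Q: tangent at (11, 37): λ = (3·11² + 24)/(2·37) ≡ 16/21. 21⁻¹ ≡ 48 (mod 53), so λ ≡ 16·48 ≡ 26.
  x = λ² - 11 - 11 = 676 - 22 ≡ 18; y = λ·(11 - 18) - 37 ≡ 46. → (18, 46)
3Q: (18, 46) + (11, 37). λ = (37 - 46)/(11 - 18) ≡ 44/46 mod 53. 46⁻¹ ≡ 15 (mod 53) since 46·15 = 690 ≡ 1, so λ ≡ 24.
  x = λ² - 18 - 11 = 576 - 29 ≡ 17; y = λ·(18 - 17) - 46 ≡ 31. → (17, 31)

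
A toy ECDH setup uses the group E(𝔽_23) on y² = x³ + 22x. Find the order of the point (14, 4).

2P: tangent at (14, 4): λ = (3·14² + 22)/(2·4) ≡ 12/8. 8⁻¹ ≡ 3 (mod 23), so λ ≡ 12·3 ≡ 13.
  x = λ² - 14 - 14 = 169 - 28 ≡ 3; y = λ·(14 - 3) - 4 ≡ 1. → (3, 1)
3P: (3, 1) + (14, 4). λ = (4 - 1)/(14 - 3) ≡ 3/11 mod 23. 11⁻¹ ≡ 21 (mod 23) since 11·21 = 231 ≡ 1, so λ ≡ 17.
  x = λ² - 3 - 14 = 289 - 17 ≡ 19; y = λ·(3 - 19) - 1 ≡ 3. → (19, 3)
4P: (19, 3) + (14, 4). λ = (4 - 3)/(14 - 19) ≡ 1/18 mod 23. 18⁻¹ ≡ 9 (mod 23), so λ ≡ 9.
  x = λ² - 19 - 14 = 81 - 33 ≡ 2; y = λ·(19 - 2) - 3 ≡ 12. → (2, 12)
5P: (2, 12) + (14, 4). λ = (4 - 12)/(14 - 2) ≡ 15/12 mod 23. 12⁻¹ ≡ 2 (mod 23) since 12·2 = 24 ≡ 1, so λ ≡ 7.
  x = λ² - 2 - 14 = 49 - 16 ≡ 10; y = λ·(2 - 10) - 12 ≡ 1. → (10, 1)
6P: (10, 1) + (14, 4). λ = (4 - 1)/(14 - 10) ≡ 3/4 mod 23. 4⁻¹ ≡ 6 (mod 23), so λ ≡ 18.
  x = λ² - 10 - 14 = 324 - 24 ≡ 1; y = λ·(10 - 1) - 1 ≡ 0. → (1, 0)
7P: (1, 0) + (14, 4). λ = (4 - 0)/(14 - 1) ≡ 4/13 mod 23. 13⁻¹ ≡ 16 (mod 23) since 13·16 = 208 ≡ 1, so λ ≡ 18.
  x = λ² - 1 - 14 = 324 - 15 ≡ 10; y = λ·(1 - 10) - 0 ≡ 22. → (10, 22)
8P: (10, 22) + (14, 4). λ = (4 - 22)/(14 - 10) ≡ 5/4 mod 23. 4⁻¹ ≡ 6 (mod 23), so λ ≡ 7.
  x = λ² - 10 - 14 = 49 - 24 ≡ 2; y = λ·(10 - 2) - 22 ≡ 11. → (2, 11)
9P: (2, 11) + (14, 4). λ = (4 - 11)/(14 - 2) ≡ 16/12 mod 23. 12⁻¹ ≡ 2 (mod 23) since 12·2 = 24 ≡ 1, so λ ≡ 9.
  x = λ² - 2 - 14 = 81 - 16 ≡ 19; y = λ·(2 - 19) - 11 ≡ 20. → (19, 20)
10P: (19, 20) + (14, 4). λ = (4 - 20)/(14 - 19) ≡ 7/18 mod 23. 18⁻¹ ≡ 9 (mod 23), so λ ≡ 17.
  x = λ² - 19 - 14 = 289 - 33 ≡ 3; y = λ·(19 - 3) - 20 ≡ 22. → (3, 22)
11P: (3, 22) + (14, 4). λ = (4 - 22)/(14 - 3) ≡ 5/11 mod 23. 11⁻¹ ≡ 21 (mod 23), so λ ≡ 13.
  x = λ² - 3 - 14 = 169 - 17 ≡ 14; y = λ·(3 - 14) - 22 ≡ 19. → (14, 19)
12P: (14, 19) + (14, 4): same x and y₁ ≡ -y₂, so the sum is O.
12P = O, so the order is 12.

12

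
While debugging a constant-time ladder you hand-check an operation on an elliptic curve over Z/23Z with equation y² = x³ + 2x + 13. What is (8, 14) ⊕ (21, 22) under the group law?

(8, 14) + (21, 22). λ = (22 - 14)/(21 - 8) ≡ 8/13 mod 23. 13⁻¹ ≡ 16 (mod 23), so λ ≡ 13.
  x = λ² - 8 - 21 = 169 - 29 ≡ 2; y = λ·(8 - 2) - 14 ≡ 18. → (2, 18)

(2, 18)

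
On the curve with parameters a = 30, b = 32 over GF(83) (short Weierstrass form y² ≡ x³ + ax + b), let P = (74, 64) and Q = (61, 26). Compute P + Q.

(42, 4)

(74, 64) + (61, 26). λ = (26 - 64)/(61 - 74) ≡ 45/70 mod 83. 70⁻¹ ≡ 51 (mod 83), so λ ≡ 54.
  x = λ² - 74 - 61 = 2916 - 135 ≡ 42; y = λ·(74 - 42) - 64 ≡ 4. → (42, 4)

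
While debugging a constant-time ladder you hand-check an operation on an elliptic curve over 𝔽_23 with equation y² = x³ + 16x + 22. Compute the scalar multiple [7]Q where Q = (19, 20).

(2, 19)

Repeated addition: build up to 7Q.
2Q: tangent at (19, 20): λ = (3·19² + 16)/(2·20) ≡ 18/17. 17⁻¹ ≡ 19 (mod 23), so λ ≡ 18·19 ≡ 20.
  x = λ² - 19 - 19 = 400 - 38 ≡ 17; y = λ·(19 - 17) - 20 ≡ 20. → (17, 20)
3Q: (17, 20) + (19, 20). λ = (20 - 20)/(19 - 17) ≡ 0/2 mod 23. 2⁻¹ ≡ 12 (mod 23), so λ ≡ 0.
  x = λ² - 17 - 19 = 0 - 36 ≡ 10; y = λ·(17 - 10) - 20 ≡ 3. → (10, 3)
4Q: (10, 3) + (19, 20). λ = (20 - 3)/(19 - 10) ≡ 17/9 mod 23. 9⁻¹ ≡ 18 (mod 23), so λ ≡ 7.
  x = λ² - 10 - 19 = 49 - 29 ≡ 20; y = λ·(10 - 20) - 3 ≡ 19. → (20, 19)
5Q: (20, 19) + (19, 20). λ = (20 - 19)/(19 - 20) ≡ 1/22 mod 23. 22⁻¹ ≡ 22 (mod 23), so λ ≡ 22.
  x = λ² - 20 - 19 = 484 - 39 ≡ 8; y = λ·(20 - 8) - 19 ≡ 15. → (8, 15)
6Q: (8, 15) + (19, 20). λ = (20 - 15)/(19 - 8) ≡ 5/11 mod 23. 11⁻¹ ≡ 21 (mod 23), so λ ≡ 13.
  x = λ² - 8 - 19 = 169 - 27 ≡ 4; y = λ·(8 - 4) - 15 ≡ 14. → (4, 14)
7Q: (4, 14) + (19, 20). λ = (20 - 14)/(19 - 4) ≡ 6/15 mod 23. 15⁻¹ ≡ 20 (mod 23), so λ ≡ 5.
  x = λ² - 4 - 19 = 25 - 23 ≡ 2; y = λ·(4 - 2) - 14 ≡ 19. → (2, 19)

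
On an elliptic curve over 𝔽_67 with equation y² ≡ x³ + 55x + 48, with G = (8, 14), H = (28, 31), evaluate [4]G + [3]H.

(45, 60)

First 4G:
Repeated addition: build up to 4G.
2G: tangent at (8, 14): λ = (3·8² + 55)/(2·14) ≡ 46/28. 28⁻¹ ≡ 12 (mod 67), so λ ≡ 46·12 ≡ 16.
  x = λ² - 8 - 8 = 256 - 16 ≡ 39; y = λ·(8 - 39) - 14 ≡ 26. → (39, 26)
3G: (39, 26) + (8, 14). λ = (14 - 26)/(8 - 39) ≡ 55/36 mod 67. 36⁻¹ ≡ 54 (mod 67) since 36·54 = 1944 ≡ 1, so λ ≡ 22.
  x = λ² - 39 - 8 = 484 - 47 ≡ 35; y = λ·(39 - 35) - 26 ≡ 62. → (35, 62)
4G: (35, 62) + (8, 14). λ = (14 - 62)/(8 - 35) ≡ 19/40 mod 67. 40⁻¹ ≡ 62 (mod 67) since 40·62 = 2480 ≡ 1, so λ ≡ 39.
  x = λ² - 35 - 8 = 1521 - 43 ≡ 4; y = λ·(35 - 4) - 62 ≡ 8. → (4, 8)
4G = (4, 8).
Next 3H:
Repeated addition: build up to 3H.
2H: tangent at (28, 31): λ = (3·28² + 55)/(2·31) ≡ 62/62. 62⁻¹ ≡ 40 (mod 67) since 62·40 = 2480 ≡ 1, so λ ≡ 62·40 ≡ 1.
  x = λ² - 28 - 28 = 1 - 56 ≡ 12; y = λ·(28 - 12) - 31 ≡ 52. → (12, 52)
3H: (12, 52) + (28, 31). λ = (31 - 52)/(28 - 12) ≡ 46/16 mod 67. 16⁻¹ ≡ 21 (mod 67), so λ ≡ 28.
  x = λ² - 12 - 28 = 784 - 40 ≡ 7; y = λ·(12 - 7) - 52 ≡ 21. → (7, 21)
3H = (7, 21).
Finally 4G + 3H:
(4, 8) + (7, 21). λ = (21 - 8)/(7 - 4) ≡ 13/3 mod 67. 3⁻¹ ≡ 45 (mod 67), so λ ≡ 49.
  x = λ² - 4 - 7 = 2401 - 11 ≡ 45; y = λ·(4 - 45) - 8 ≡ 60. → (45, 60)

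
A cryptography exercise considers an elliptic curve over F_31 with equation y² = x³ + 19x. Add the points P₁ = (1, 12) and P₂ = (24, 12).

(1, 12) + (24, 12). λ = (12 - 12)/(24 - 1) ≡ 0/23 mod 31. 23⁻¹ ≡ 27 (mod 31), so λ ≡ 0.
  x = λ² - 1 - 24 = 0 - 25 ≡ 6; y = λ·(1 - 6) - 12 ≡ 19. → (6, 19)

(6, 19)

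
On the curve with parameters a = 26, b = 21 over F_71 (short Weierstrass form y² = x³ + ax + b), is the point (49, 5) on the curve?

no

y² = 5² ≡ 25; x³ + 26x + 21 = 118944 ≡ 19 (mod 71). 25 ≠ 19.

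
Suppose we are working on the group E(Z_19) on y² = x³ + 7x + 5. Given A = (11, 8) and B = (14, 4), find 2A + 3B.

(10, 12)

First 2A:
Repeated addition: build up to 2A.
2A: tangent at (11, 8): λ = (3·11² + 7)/(2·8) ≡ 9/16. 16⁻¹ ≡ 6 (mod 19) since 16·6 = 96 ≡ 1, so λ ≡ 9·6 ≡ 16.
  x = λ² - 11 - 11 = 256 - 22 ≡ 6; y = λ·(11 - 6) - 8 ≡ 15. → (6, 15)
2A = (6, 15).
Next 3B:
Repeated addition: build up to 3B.
2B: tangent at (14, 4): λ = (3·14² + 7)/(2·4) ≡ 6/8. 8⁻¹ ≡ 12 (mod 19), so λ ≡ 6·12 ≡ 15.
  x = λ² - 14 - 14 = 225 - 28 ≡ 7; y = λ·(14 - 7) - 4 ≡ 6. → (7, 6)
3B: (7, 6) + (14, 4). λ = (4 - 6)/(14 - 7) ≡ 17/7 mod 19. 7⁻¹ ≡ 11 (mod 19), so λ ≡ 16.
  x = λ² - 7 - 14 = 256 - 21 ≡ 7; y = λ·(7 - 7) - 6 ≡ 13. → (7, 13)
3B = (7, 13).
Finally 2A + 3B:
(6, 15) + (7, 13). λ = (13 - 15)/(7 - 6) ≡ 17/1 mod 19. 1⁻¹ ≡ 1 (mod 19) since 1·1 = 1 ≡ 1, so λ ≡ 17.
  x = λ² - 6 - 7 = 289 - 13 ≡ 10; y = λ·(6 - 10) - 15 ≡ 12. → (10, 12)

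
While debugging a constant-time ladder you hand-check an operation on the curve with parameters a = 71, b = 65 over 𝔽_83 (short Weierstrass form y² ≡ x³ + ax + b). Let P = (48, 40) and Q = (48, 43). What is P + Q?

The two points share x = 48 and their y-coordinates satisfy 40 + 43 ≡ 0 (mod 83), so they are inverses. Their sum is O.

O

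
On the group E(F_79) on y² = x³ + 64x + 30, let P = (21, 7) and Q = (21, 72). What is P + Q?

O

The two points share x = 21 and their y-coordinates satisfy 7 + 72 ≡ 0 (mod 79), so they are inverses. Their sum is ∞.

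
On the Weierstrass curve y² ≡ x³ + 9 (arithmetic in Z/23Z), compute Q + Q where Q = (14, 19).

(21, 1)

tangent at (14, 19): λ = (3·14² + 0)/(2·19) ≡ 13/15. 15⁻¹ ≡ 20 (mod 23) since 15·20 = 300 ≡ 1, so λ ≡ 13·20 ≡ 7.
  x = λ² - 14 - 14 = 49 - 28 ≡ 21; y = λ·(14 - 21) - 19 ≡ 1. → (21, 1)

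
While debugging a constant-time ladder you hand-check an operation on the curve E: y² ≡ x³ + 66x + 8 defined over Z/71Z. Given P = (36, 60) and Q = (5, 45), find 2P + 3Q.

First 2P:
Repeated addition: build up to 2P.
2P: tangent at (36, 60): λ = (3·36² + 66)/(2·60) ≡ 49/49. 49⁻¹ ≡ 29 (mod 71) since 49·29 = 1421 ≡ 1, so λ ≡ 49·29 ≡ 1.
  x = λ² - 36 - 36 = 1 - 72 ≡ 0; y = λ·(36 - 0) - 60 ≡ 47. → (0, 47)
2P = (0, 47).
Next 3Q:
Repeated addition: build up to 3Q.
2Q: tangent at (5, 45): λ = (3·5² + 66)/(2·45) ≡ 70/19. 19⁻¹ ≡ 15 (mod 71), so λ ≡ 70·15 ≡ 56.
  x = λ² - 5 - 5 = 3136 - 10 ≡ 2; y = λ·(5 - 2) - 45 ≡ 52. → (2, 52)
3Q: (2, 52) + (5, 45). λ = (45 - 52)/(5 - 2) ≡ 64/3 mod 71. 3⁻¹ ≡ 24 (mod 71), so λ ≡ 45.
  x = λ² - 2 - 5 = 2025 - 7 ≡ 30; y = λ·(2 - 30) - 52 ≡ 37. → (30, 37)
3Q = (30, 37).
Finally 2P + 3Q:
(0, 47) + (30, 37). λ = (37 - 47)/(30 - 0) ≡ 61/30 mod 71. 30⁻¹ ≡ 45 (mod 71), so λ ≡ 47.
  x = λ² - 0 - 30 = 2209 - 30 ≡ 49; y = λ·(0 - 49) - 47 ≡ 64. → (49, 64)

(49, 64)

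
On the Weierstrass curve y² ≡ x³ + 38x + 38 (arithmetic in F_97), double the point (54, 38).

(50, 16)

tangent at (54, 38): λ = (3·54² + 38)/(2·38) ≡ 56/76. 76⁻¹ ≡ 60 (mod 97), so λ ≡ 56·60 ≡ 62.
  x = λ² - 54 - 54 = 3844 - 108 ≡ 50; y = λ·(54 - 50) - 38 ≡ 16. → (50, 16)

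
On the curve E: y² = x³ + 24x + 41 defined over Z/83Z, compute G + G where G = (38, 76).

tangent at (38, 76): λ = (3·38² + 24)/(2·76) ≡ 40/69. 69⁻¹ ≡ 77 (mod 83), so λ ≡ 40·77 ≡ 9.
  x = λ² - 38 - 38 = 81 - 76 ≡ 5; y = λ·(38 - 5) - 76 ≡ 55. → (5, 55)

(5, 55)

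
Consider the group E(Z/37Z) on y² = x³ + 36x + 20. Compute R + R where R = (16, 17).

(12, 21)

tangent at (16, 17): λ = (3·16² + 36)/(2·17) ≡ 27/34. 34⁻¹ ≡ 12 (mod 37), so λ ≡ 27·12 ≡ 28.
  x = λ² - 16 - 16 = 784 - 32 ≡ 12; y = λ·(16 - 12) - 17 ≡ 21. → (12, 21)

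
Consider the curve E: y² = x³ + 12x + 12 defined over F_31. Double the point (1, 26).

tangent at (1, 26): λ = (3·1² + 12)/(2·26) ≡ 15/21. 21⁻¹ ≡ 3 (mod 31), so λ ≡ 15·3 ≡ 14.
  x = λ² - 1 - 1 = 196 - 2 ≡ 8; y = λ·(1 - 8) - 26 ≡ 0. → (8, 0)

(8, 0)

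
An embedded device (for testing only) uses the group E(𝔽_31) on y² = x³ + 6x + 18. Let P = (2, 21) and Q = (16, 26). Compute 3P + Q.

(28, 29)

First 3P:
Repeated addition: build up to 3P.
2P: tangent at (2, 21): λ = (3·2² + 6)/(2·21) ≡ 18/11. 11⁻¹ ≡ 17 (mod 31) since 11·17 = 187 ≡ 1, so λ ≡ 18·17 ≡ 27.
  x = λ² - 2 - 2 = 729 - 4 ≡ 12; y = λ·(2 - 12) - 21 ≡ 19. → (12, 19)
3P: (12, 19) + (2, 21). λ = (21 - 19)/(2 - 12) ≡ 2/21 mod 31. 21⁻¹ ≡ 3 (mod 31), so λ ≡ 6.
  x = λ² - 12 - 2 = 36 - 14 ≡ 22; y = λ·(12 - 22) - 19 ≡ 14. → (22, 14)
3P = (22, 14).
Finally 3P + Q:
(22, 14) + (16, 26). λ = (26 - 14)/(16 - 22) ≡ 12/25 mod 31. 25⁻¹ ≡ 5 (mod 31), so λ ≡ 29.
  x = λ² - 22 - 16 = 841 - 38 ≡ 28; y = λ·(22 - 28) - 14 ≡ 29. → (28, 29)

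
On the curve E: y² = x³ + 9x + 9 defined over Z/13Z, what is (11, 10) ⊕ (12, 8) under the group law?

(11, 10) + (12, 8). λ = (8 - 10)/(12 - 11) ≡ 11/1 mod 13. 1⁻¹ ≡ 1 (mod 13), so λ ≡ 11.
  x = λ² - 11 - 12 = 121 - 23 ≡ 7; y = λ·(11 - 7) - 10 ≡ 8. → (7, 8)

(7, 8)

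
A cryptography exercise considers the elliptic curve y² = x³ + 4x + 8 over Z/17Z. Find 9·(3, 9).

Write P = (3, 9).
Double-and-add on 9 = (1001)₂. Start with P = (3, 9) for the leading 1-bit.
double: tangent at (3, 9): λ = (3·3² + 4)/(2·9) ≡ 14/1. 1⁻¹ ≡ 1 (mod 17) since 1·1 = 1 ≡ 1, so λ ≡ 14·1 ≡ 14.
  x = λ² - 3 - 3 = 196 - 6 ≡ 3; y = λ·(3 - 3) - 9 ≡ 8. → (3, 8)
double: tangent at (3, 8): λ = (3·3² + 4)/(2·8) ≡ 14/16. 16⁻¹ ≡ 16 (mod 17), so λ ≡ 14·16 ≡ 3.
  x = λ² - 3 - 3 = 9 - 6 ≡ 3; y = λ·(3 - 3) - 8 ≡ 9. → (3, 9)
double: tangent at (3, 9): λ = (3·3² + 4)/(2·9) ≡ 14/1. 1⁻¹ ≡ 1 (mod 17), so λ ≡ 14·1 ≡ 14.
  x = λ² - 3 - 3 = 196 - 6 ≡ 3; y = λ·(3 - 3) - 9 ≡ 8. → (3, 8)
add P: (3, 8) + (3, 9): same x and y₁ ≡ -y₂, so the sum is 𝒪.

O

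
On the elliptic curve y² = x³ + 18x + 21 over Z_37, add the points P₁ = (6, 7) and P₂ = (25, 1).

(6, 7) + (25, 1). λ = (1 - 7)/(25 - 6) ≡ 31/19 mod 37. 19⁻¹ ≡ 2 (mod 37), so λ ≡ 25.
  x = λ² - 6 - 25 = 625 - 31 ≡ 2; y = λ·(6 - 2) - 7 ≡ 19. → (2, 19)

(2, 19)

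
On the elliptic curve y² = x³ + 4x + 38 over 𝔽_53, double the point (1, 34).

(14, 20)

tangent at (1, 34): λ = (3·1² + 4)/(2·34) ≡ 7/15. 15⁻¹ ≡ 46 (mod 53), so λ ≡ 7·46 ≡ 4.
  x = λ² - 1 - 1 = 16 - 2 ≡ 14; y = λ·(1 - 14) - 34 ≡ 20. → (14, 20)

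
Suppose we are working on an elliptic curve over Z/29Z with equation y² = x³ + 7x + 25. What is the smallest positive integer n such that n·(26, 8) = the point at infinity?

2P: tangent at (26, 8): λ = (3·26² + 7)/(2·8) ≡ 5/16. 16⁻¹ ≡ 20 (mod 29) since 16·20 = 320 ≡ 1, so λ ≡ 5·20 ≡ 13.
  x = λ² - 26 - 26 = 169 - 52 ≡ 1; y = λ·(26 - 1) - 8 ≡ 27. → (1, 27)
3P: (1, 27) + (26, 8). λ = (8 - 27)/(26 - 1) ≡ 10/25 mod 29. 25⁻¹ ≡ 7 (mod 29), so λ ≡ 12.
  x = λ² - 1 - 26 = 144 - 27 ≡ 1; y = λ·(1 - 1) - 27 ≡ 2. → (1, 2)
4P: (1, 2) + (26, 8). λ = (8 - 2)/(26 - 1) ≡ 6/25 mod 29. 25⁻¹ ≡ 7 (mod 29), so λ ≡ 13.
  x = λ² - 1 - 26 = 169 - 27 ≡ 26; y = λ·(1 - 26) - 2 ≡ 21. → (26, 21)
5P: (26, 21) + (26, 8): same x and y₁ ≡ -y₂, so the sum is the point at infinity.
5P = the point at infinity, so the order is 5.

5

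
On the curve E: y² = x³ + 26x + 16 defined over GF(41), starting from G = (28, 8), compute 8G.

Repeated addition: build up to 8G.
2G: tangent at (28, 8): λ = (3·28² + 26)/(2·8) ≡ 0/16. 16⁻¹ ≡ 18 (mod 41), so λ ≡ 0·18 ≡ 0.
  x = λ² - 28 - 28 = 0 - 56 ≡ 26; y = λ·(28 - 26) - 8 ≡ 33. → (26, 33)
3G: (26, 33) + (28, 8). λ = (8 - 33)/(28 - 26) ≡ 16/2 mod 41. 2⁻¹ ≡ 21 (mod 41), so λ ≡ 8.
  x = λ² - 26 - 28 = 64 - 54 ≡ 10; y = λ·(26 - 10) - 33 ≡ 13. → (10, 13)
4G: (10, 13) + (28, 8). λ = (8 - 13)/(28 - 10) ≡ 36/18 mod 41. 18⁻¹ ≡ 16 (mod 41), so λ ≡ 2.
  x = λ² - 10 - 28 = 4 - 38 ≡ 7; y = λ·(10 - 7) - 13 ≡ 34. → (7, 34)
5G: (7, 34) + (28, 8). λ = (8 - 34)/(28 - 7) ≡ 15/21 mod 41. 21⁻¹ ≡ 2 (mod 41) since 21·2 = 42 ≡ 1, so λ ≡ 30.
  x = λ² - 7 - 28 = 900 - 35 ≡ 4; y = λ·(7 - 4) - 34 ≡ 15. → (4, 15)
6G: (4, 15) + (28, 8). λ = (8 - 15)/(28 - 4) ≡ 34/24 mod 41. 24⁻¹ ≡ 12 (mod 41) since 24·12 = 288 ≡ 1, so λ ≡ 39.
  x = λ² - 4 - 28 = 1521 - 32 ≡ 13; y = λ·(4 - 13) - 15 ≡ 3. → (13, 3)
7G: (13, 3) + (28, 8). λ = (8 - 3)/(28 - 13) ≡ 5/15 mod 41. 15⁻¹ ≡ 11 (mod 41) since 15·11 = 165 ≡ 1, so λ ≡ 14.
  x = λ² - 13 - 28 = 196 - 41 ≡ 32; y = λ·(13 - 32) - 3 ≡ 18. → (32, 18)
8G: (32, 18) + (28, 8). λ = (8 - 18)/(28 - 32) ≡ 31/37 mod 41. 37⁻¹ ≡ 10 (mod 41), so λ ≡ 23.
  x = λ² - 32 - 28 = 529 - 60 ≡ 18; y = λ·(32 - 18) - 18 ≡ 17. → (18, 17)

(18, 17)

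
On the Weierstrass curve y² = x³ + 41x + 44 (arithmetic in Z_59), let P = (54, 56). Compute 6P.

Double-and-add on 6 = (110)₂. Start with P = (54, 56) for the leading 1-bit.
double: tangent at (54, 56): λ = (3·54² + 41)/(2·56) ≡ 57/53. 53⁻¹ ≡ 49 (mod 59), so λ ≡ 57·49 ≡ 20.
  x = λ² - 54 - 54 = 400 - 108 ≡ 56; y = λ·(54 - 56) - 56 ≡ 22. → (56, 22)
add P: (56, 22) + (54, 56). λ = (56 - 22)/(54 - 56) ≡ 34/57 mod 59. 57⁻¹ ≡ 29 (mod 59), so λ ≡ 42.
  x = λ² - 56 - 54 = 1764 - 110 ≡ 2; y = λ·(56 - 2) - 22 ≡ 4. → (2, 4)
double: tangent at (2, 4): λ = (3·2² + 41)/(2·4) ≡ 53/8. 8⁻¹ ≡ 37 (mod 59) since 8·37 = 296 ≡ 1, so λ ≡ 53·37 ≡ 14.
  x = λ² - 2 - 2 = 196 - 4 ≡ 15; y = λ·(2 - 15) - 4 ≡ 50. → (15, 50)

(15, 50)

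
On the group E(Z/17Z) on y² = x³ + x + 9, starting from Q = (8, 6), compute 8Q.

Repeated addition: build up to 8Q.
2Q: tangent at (8, 6): λ = (3·8² + 1)/(2·6) ≡ 6/12. 12⁻¹ ≡ 10 (mod 17) since 12·10 = 120 ≡ 1, so λ ≡ 6·10 ≡ 9.
  x = λ² - 8 - 8 = 81 - 16 ≡ 14; y = λ·(8 - 14) - 6 ≡ 8. → (14, 8)
3Q: (14, 8) + (8, 6). λ = (6 - 8)/(8 - 14) ≡ 15/11 mod 17. 11⁻¹ ≡ 14 (mod 17) since 11·14 = 154 ≡ 1, so λ ≡ 6.
  x = λ² - 14 - 8 = 36 - 22 ≡ 14; y = λ·(14 - 14) - 8 ≡ 9. → (14, 9)
4Q: (14, 9) + (8, 6). λ = (6 - 9)/(8 - 14) ≡ 14/11 mod 17. 11⁻¹ ≡ 14 (mod 17), so λ ≡ 9.
  x = λ² - 14 - 8 = 81 - 22 ≡ 8; y = λ·(14 - 8) - 9 ≡ 11. → (8, 11)
5Q: (8, 11) + (8, 6): same x and y₁ ≡ -y₂, so the sum is O.
6Q: O + (8, 6) = (8, 6) (identity).
7Q: tangent at (8, 6): λ = (3·8² + 1)/(2·6) ≡ 6/12. 12⁻¹ ≡ 10 (mod 17), so λ ≡ 6·10 ≡ 9.
  x = λ² - 8 - 8 = 81 - 16 ≡ 14; y = λ·(8 - 14) - 6 ≡ 8. → (14, 8)
8Q: (14, 8) + (8, 6). λ = (6 - 8)/(8 - 14) ≡ 15/11 mod 17. 11⁻¹ ≡ 14 (mod 17) since 11·14 = 154 ≡ 1, so λ ≡ 6.
  x = λ² - 14 - 8 = 36 - 22 ≡ 14; y = λ·(14 - 14) - 8 ≡ 9. → (14, 9)

(14, 9)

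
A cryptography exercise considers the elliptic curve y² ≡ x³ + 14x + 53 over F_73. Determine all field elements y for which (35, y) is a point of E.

none

x³ + 14x + 53 = 43418 ≡ 56 (mod 73).
56 is a non-residue mod 73; no y exists.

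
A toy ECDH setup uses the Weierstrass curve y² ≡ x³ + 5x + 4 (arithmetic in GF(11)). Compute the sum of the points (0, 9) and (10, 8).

(2, 0)

(0, 9) + (10, 8). λ = (8 - 9)/(10 - 0) ≡ 10/10 mod 11. 10⁻¹ ≡ 10 (mod 11) since 10·10 = 100 ≡ 1, so λ ≡ 1.
  x = λ² - 0 - 10 = 1 - 10 ≡ 2; y = λ·(0 - 2) - 9 ≡ 0. → (2, 0)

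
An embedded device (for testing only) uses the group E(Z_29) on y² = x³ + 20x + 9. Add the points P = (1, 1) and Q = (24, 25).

(1, 1) + (24, 25). λ = (25 - 1)/(24 - 1) ≡ 24/23 mod 29. 23⁻¹ ≡ 24 (mod 29), so λ ≡ 25.
  x = λ² - 1 - 24 = 625 - 25 ≡ 20; y = λ·(1 - 20) - 1 ≡ 17. → (20, 17)

(20, 17)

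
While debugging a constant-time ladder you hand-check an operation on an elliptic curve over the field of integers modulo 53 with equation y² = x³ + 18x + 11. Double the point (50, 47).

tangent at (50, 47): λ = (3·50² + 18)/(2·47) ≡ 45/41. 41⁻¹ ≡ 22 (mod 53) since 41·22 = 902 ≡ 1, so λ ≡ 45·22 ≡ 36.
  x = λ² - 50 - 50 = 1296 - 100 ≡ 30; y = λ·(50 - 30) - 47 ≡ 37. → (30, 37)

(30, 37)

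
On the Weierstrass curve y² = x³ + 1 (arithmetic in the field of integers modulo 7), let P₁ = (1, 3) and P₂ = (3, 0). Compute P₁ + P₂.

(1, 3) + (3, 0). λ = (0 - 3)/(3 - 1) ≡ 4/2 mod 7. 2⁻¹ ≡ 4 (mod 7), so λ ≡ 2.
  x = λ² - 1 - 3 = 4 - 4 ≡ 0; y = λ·(1 - 0) - 3 ≡ 6. → (0, 6)

(0, 6)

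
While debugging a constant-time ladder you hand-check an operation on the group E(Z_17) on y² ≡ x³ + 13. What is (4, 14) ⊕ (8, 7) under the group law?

(4, 14) + (8, 7). λ = (7 - 14)/(8 - 4) ≡ 10/4 mod 17. 4⁻¹ ≡ 13 (mod 17), so λ ≡ 11.
  x = λ² - 4 - 8 = 121 - 12 ≡ 7; y = λ·(4 - 7) - 14 ≡ 4. → (7, 4)

(7, 4)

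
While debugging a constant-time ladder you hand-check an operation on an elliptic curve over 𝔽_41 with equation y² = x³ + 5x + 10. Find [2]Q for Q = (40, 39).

(6, 16)

tangent at (40, 39): λ = (3·40² + 5)/(2·39) ≡ 8/37. 37⁻¹ ≡ 10 (mod 41), so λ ≡ 8·10 ≡ 39.
  x = λ² - 40 - 40 = 1521 - 80 ≡ 6; y = λ·(40 - 6) - 39 ≡ 16. → (6, 16)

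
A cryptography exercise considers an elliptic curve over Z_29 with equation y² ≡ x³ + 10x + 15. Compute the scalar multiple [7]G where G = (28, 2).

(17, 9)

Double-and-add on 7 = (111)₂. Start with G = (28, 2) for the leading 1-bit.
double: tangent at (28, 2): λ = (3·28² + 10)/(2·2) ≡ 13/4. 4⁻¹ ≡ 22 (mod 29) since 4·22 = 88 ≡ 1, so λ ≡ 13·22 ≡ 25.
  x = λ² - 28 - 28 = 625 - 56 ≡ 18; y = λ·(28 - 18) - 2 ≡ 16. → (18, 16)
add G: (18, 16) + (28, 2). λ = (2 - 16)/(28 - 18) ≡ 15/10 mod 29. 10⁻¹ ≡ 3 (mod 29), so λ ≡ 16.
  x = λ² - 18 - 28 = 256 - 46 ≡ 7; y = λ·(18 - 7) - 16 ≡ 15. → (7, 15)
double: tangent at (7, 15): λ = (3·7² + 10)/(2·15) ≡ 12/1. 1⁻¹ ≡ 1 (mod 29) since 1·1 = 1 ≡ 1, so λ ≡ 12·1 ≡ 12.
  x = λ² - 7 - 7 = 144 - 14 ≡ 14; y = λ·(7 - 14) - 15 ≡ 17. → (14, 17)
add G: (14, 17) + (28, 2). λ = (2 - 17)/(28 - 14) ≡ 14/14 mod 29. 14⁻¹ ≡ 27 (mod 29), so λ ≡ 1.
  x = λ² - 14 - 28 = 1 - 42 ≡ 17; y = λ·(14 - 17) - 17 ≡ 9. → (17, 9)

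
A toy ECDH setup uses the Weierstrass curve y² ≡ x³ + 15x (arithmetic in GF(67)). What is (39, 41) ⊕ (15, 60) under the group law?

(17, 3)

(39, 41) + (15, 60). λ = (60 - 41)/(15 - 39) ≡ 19/43 mod 67. 43⁻¹ ≡ 53 (mod 67), so λ ≡ 2.
  x = λ² - 39 - 15 = 4 - 54 ≡ 17; y = λ·(39 - 17) - 41 ≡ 3. → (17, 3)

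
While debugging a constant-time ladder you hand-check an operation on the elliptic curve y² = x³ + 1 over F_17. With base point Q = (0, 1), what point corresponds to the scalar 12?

O

Double-and-add on 12 = (1100)₂. Start with Q = (0, 1) for the leading 1-bit.
double: tangent at (0, 1): λ = (3·0² + 0)/(2·1) ≡ 0/2. 2⁻¹ ≡ 9 (mod 17) since 2·9 = 18 ≡ 1, so λ ≡ 0·9 ≡ 0.
  x = λ² - 0 - 0 = 0 - 0 ≡ 0; y = λ·(0 - 0) - 1 ≡ 16. → (0, 16)
add Q: (0, 16) + (0, 1): same x and y₁ ≡ -y₂, so the sum is O.
double: O + O = O (identity).
double: O + O = O (identity).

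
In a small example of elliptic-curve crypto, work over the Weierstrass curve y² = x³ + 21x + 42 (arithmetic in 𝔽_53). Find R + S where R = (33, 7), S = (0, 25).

(33, 7) + (0, 25). λ = (25 - 7)/(0 - 33) ≡ 18/20 mod 53. 20⁻¹ ≡ 8 (mod 53) since 20·8 = 160 ≡ 1, so λ ≡ 38.
  x = λ² - 33 - 0 = 1444 - 33 ≡ 33; y = λ·(33 - 33) - 7 ≡ 46. → (33, 46)

(33, 46)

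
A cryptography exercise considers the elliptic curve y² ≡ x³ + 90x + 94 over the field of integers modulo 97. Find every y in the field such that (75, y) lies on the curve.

x³ + 90x + 94 = 428719 ≡ 76 (mod 97).
76 is a non-residue mod 97; no y exists.

none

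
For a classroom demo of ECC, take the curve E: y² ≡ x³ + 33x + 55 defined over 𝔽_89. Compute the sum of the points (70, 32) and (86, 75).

(70, 32) + (86, 75). λ = (75 - 32)/(86 - 70) ≡ 43/16 mod 89. 16⁻¹ ≡ 39 (mod 89), so λ ≡ 75.
  x = λ² - 70 - 86 = 5625 - 156 ≡ 40; y = λ·(70 - 40) - 32 ≡ 82. → (40, 82)

(40, 82)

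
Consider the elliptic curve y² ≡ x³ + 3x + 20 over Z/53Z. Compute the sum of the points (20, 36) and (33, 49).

(20, 36) + (33, 49). λ = (49 - 36)/(33 - 20) ≡ 13/13 mod 53. 13⁻¹ ≡ 49 (mod 53) since 13·49 = 637 ≡ 1, so λ ≡ 1.
  x = λ² - 20 - 33 = 1 - 53 ≡ 1; y = λ·(20 - 1) - 36 ≡ 36. → (1, 36)

(1, 36)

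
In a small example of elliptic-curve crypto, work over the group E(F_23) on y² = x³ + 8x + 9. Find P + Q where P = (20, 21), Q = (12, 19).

(4, 6)

(20, 21) + (12, 19). λ = (19 - 21)/(12 - 20) ≡ 21/15 mod 23. 15⁻¹ ≡ 20 (mod 23), so λ ≡ 6.
  x = λ² - 20 - 12 = 36 - 32 ≡ 4; y = λ·(20 - 4) - 21 ≡ 6. → (4, 6)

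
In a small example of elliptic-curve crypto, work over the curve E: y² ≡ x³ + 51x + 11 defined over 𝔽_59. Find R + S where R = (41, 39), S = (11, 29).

(53, 16)

(41, 39) + (11, 29). λ = (29 - 39)/(11 - 41) ≡ 49/29 mod 59. 29⁻¹ ≡ 57 (mod 59), so λ ≡ 20.
  x = λ² - 41 - 11 = 400 - 52 ≡ 53; y = λ·(41 - 53) - 39 ≡ 16. → (53, 16)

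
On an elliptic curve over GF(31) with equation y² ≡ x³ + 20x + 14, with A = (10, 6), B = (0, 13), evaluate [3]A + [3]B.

First 3A:
Repeated addition: build up to 3A.
2A: tangent at (10, 6): λ = (3·10² + 20)/(2·6) ≡ 10/12. 12⁻¹ ≡ 13 (mod 31), so λ ≡ 10·13 ≡ 6.
  x = λ² - 10 - 10 = 36 - 20 ≡ 16; y = λ·(10 - 16) - 6 ≡ 20. → (16, 20)
3A: (16, 20) + (10, 6). λ = (6 - 20)/(10 - 16) ≡ 17/25 mod 31. 25⁻¹ ≡ 5 (mod 31), so λ ≡ 23.
  x = λ² - 16 - 10 = 529 - 26 ≡ 7; y = λ·(16 - 7) - 20 ≡ 1. → (7, 1)
3A = (7, 1).
Next 3B:
Repeated addition: build up to 3B.
2B: tangent at (0, 13): λ = (3·0² + 20)/(2·13) ≡ 20/26. 26⁻¹ ≡ 6 (mod 31) since 26·6 = 156 ≡ 1, so λ ≡ 20·6 ≡ 27.
  x = λ² - 0 - 0 = 729 - 0 ≡ 16; y = λ·(0 - 16) - 13 ≡ 20. → (16, 20)
3B: (16, 20) + (0, 13). λ = (13 - 20)/(0 - 16) ≡ 24/15 mod 31. 15⁻¹ ≡ 29 (mod 31), so λ ≡ 14.
  x = λ² - 16 - 0 = 196 - 16 ≡ 25; y = λ·(16 - 25) - 20 ≡ 9. → (25, 9)
3B = (25, 9).
Finally 3A + 3B:
(7, 1) + (25, 9). λ = (9 - 1)/(25 - 7) ≡ 8/18 mod 31. 18⁻¹ ≡ 19 (mod 31) since 18·19 = 342 ≡ 1, so λ ≡ 28.
  x = λ² - 7 - 25 = 784 - 32 ≡ 8; y = λ·(7 - 8) - 1 ≡ 2. → (8, 2)

(8, 2)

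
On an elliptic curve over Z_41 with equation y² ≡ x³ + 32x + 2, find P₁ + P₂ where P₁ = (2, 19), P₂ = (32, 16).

(2, 19) + (32, 16). λ = (16 - 19)/(32 - 2) ≡ 38/30 mod 41. 30⁻¹ ≡ 26 (mod 41) since 30·26 = 780 ≡ 1, so λ ≡ 4.
  x = λ² - 2 - 32 = 16 - 34 ≡ 23; y = λ·(2 - 23) - 19 ≡ 20. → (23, 20)

(23, 20)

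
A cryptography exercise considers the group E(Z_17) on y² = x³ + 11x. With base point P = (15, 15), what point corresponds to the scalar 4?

Double-and-add on 4 = (100)₂. Start with P = (15, 15) for the leading 1-bit.
double: tangent at (15, 15): λ = (3·15² + 11)/(2·15) ≡ 6/13. 13⁻¹ ≡ 4 (mod 17), so λ ≡ 6·4 ≡ 7.
  x = λ² - 15 - 15 = 49 - 30 ≡ 2; y = λ·(15 - 2) - 15 ≡ 8. → (2, 8)
double: tangent at (2, 8): λ = (3·2² + 11)/(2·8) ≡ 6/16. 16⁻¹ ≡ 16 (mod 17) since 16·16 = 256 ≡ 1, so λ ≡ 6·16 ≡ 11.
  x = λ² - 2 - 2 = 121 - 4 ≡ 15; y = λ·(2 - 15) - 8 ≡ 2. → (15, 2)

(15, 2)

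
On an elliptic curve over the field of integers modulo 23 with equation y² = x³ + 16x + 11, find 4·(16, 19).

Write P = (16, 19).
Repeated addition: build up to 4P.
2P: tangent at (16, 19): λ = (3·16² + 16)/(2·19) ≡ 2/15. 15⁻¹ ≡ 20 (mod 23) since 15·20 = 300 ≡ 1, so λ ≡ 2·20 ≡ 17.
  x = λ² - 16 - 16 = 289 - 32 ≡ 4; y = λ·(16 - 4) - 19 ≡ 1. → (4, 1)
3P: (4, 1) + (16, 19). λ = (19 - 1)/(16 - 4) ≡ 18/12 mod 23. 12⁻¹ ≡ 2 (mod 23) since 12·2 = 24 ≡ 1, so λ ≡ 13.
  x = λ² - 4 - 16 = 169 - 20 ≡ 11; y = λ·(4 - 11) - 1 ≡ 0. → (11, 0)
4P: (11, 0) + (16, 19). λ = (19 - 0)/(16 - 11) ≡ 19/5 mod 23. 5⁻¹ ≡ 14 (mod 23), so λ ≡ 13.
  x = λ² - 11 - 16 = 169 - 27 ≡ 4; y = λ·(11 - 4) - 0 ≡ 22. → (4, 22)

(4, 22)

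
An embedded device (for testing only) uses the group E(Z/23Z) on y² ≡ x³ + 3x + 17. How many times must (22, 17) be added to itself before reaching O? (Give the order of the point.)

7

2P: tangent at (22, 17): λ = (3·22² + 3)/(2·17) ≡ 6/11. 11⁻¹ ≡ 21 (mod 23), so λ ≡ 6·21 ≡ 11.
  x = λ² - 22 - 22 = 121 - 44 ≡ 8; y = λ·(22 - 8) - 17 ≡ 22. → (8, 22)
3P: (8, 22) + (22, 17). λ = (17 - 22)/(22 - 8) ≡ 18/14 mod 23. 14⁻¹ ≡ 5 (mod 23), so λ ≡ 21.
  x = λ² - 8 - 22 = 441 - 30 ≡ 20; y = λ·(8 - 20) - 22 ≡ 2. → (20, 2)
4P: (20, 2) + (22, 17). λ = (17 - 2)/(22 - 20) ≡ 15/2 mod 23. 2⁻¹ ≡ 12 (mod 23) since 2·12 = 24 ≡ 1, so λ ≡ 19.
  x = λ² - 20 - 22 = 361 - 42 ≡ 20; y = λ·(20 - 20) - 2 ≡ 21. → (20, 21)
5P: (20, 21) + (22, 17). λ = (17 - 21)/(22 - 20) ≡ 19/2 mod 23. 2⁻¹ ≡ 12 (mod 23), so λ ≡ 21.
  x = λ² - 20 - 22 = 441 - 42 ≡ 8; y = λ·(20 - 8) - 21 ≡ 1. → (8, 1)
6P: (8, 1) + (22, 17). λ = (17 - 1)/(22 - 8) ≡ 16/14 mod 23. 14⁻¹ ≡ 5 (mod 23) since 14·5 = 70 ≡ 1, so λ ≡ 11.
  x = λ² - 8 - 22 = 121 - 30 ≡ 22; y = λ·(8 - 22) - 1 ≡ 6. → (22, 6)
7P: (22, 6) + (22, 17): same x and y₁ ≡ -y₂, so the sum is O.
7P = O, so the order is 7.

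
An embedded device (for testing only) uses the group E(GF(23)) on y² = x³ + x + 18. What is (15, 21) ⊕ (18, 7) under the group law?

(22, 4)

(15, 21) + (18, 7). λ = (7 - 21)/(18 - 15) ≡ 9/3 mod 23. 3⁻¹ ≡ 8 (mod 23) since 3·8 = 24 ≡ 1, so λ ≡ 3.
  x = λ² - 15 - 18 = 9 - 33 ≡ 22; y = λ·(15 - 22) - 21 ≡ 4. → (22, 4)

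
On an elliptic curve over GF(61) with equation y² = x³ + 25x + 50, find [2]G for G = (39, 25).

tangent at (39, 25): λ = (3·39² + 25)/(2·25) ≡ 13/50. 50⁻¹ ≡ 11 (mod 61), so λ ≡ 13·11 ≡ 21.
  x = λ² - 39 - 39 = 441 - 78 ≡ 58; y = λ·(39 - 58) - 25 ≡ 3. → (58, 3)

(58, 3)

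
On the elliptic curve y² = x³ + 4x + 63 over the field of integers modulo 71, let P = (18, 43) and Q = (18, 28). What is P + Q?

O

The two points share x = 18 and their y-coordinates satisfy 43 + 28 ≡ 0 (mod 71), so they are inverses. Their sum is 𝒪.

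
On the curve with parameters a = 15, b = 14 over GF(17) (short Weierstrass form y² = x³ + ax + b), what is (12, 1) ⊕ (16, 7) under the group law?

(12, 1) + (16, 7). λ = (7 - 1)/(16 - 12) ≡ 6/4 mod 17. 4⁻¹ ≡ 13 (mod 17) since 4·13 = 52 ≡ 1, so λ ≡ 10.
  x = λ² - 12 - 16 = 100 - 28 ≡ 4; y = λ·(12 - 4) - 1 ≡ 11. → (4, 11)

(4, 11)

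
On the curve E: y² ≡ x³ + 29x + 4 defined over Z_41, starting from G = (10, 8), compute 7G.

Double-and-add on 7 = (111)₂. Start with G = (10, 8) for the leading 1-bit.
double: tangent at (10, 8): λ = (3·10² + 29)/(2·8) ≡ 1/16. 16⁻¹ ≡ 18 (mod 41), so λ ≡ 1·18 ≡ 18.
  x = λ² - 10 - 10 = 324 - 20 ≡ 17; y = λ·(10 - 17) - 8 ≡ 30. → (17, 30)
add G: (17, 30) + (10, 8). λ = (8 - 30)/(10 - 17) ≡ 19/34 mod 41. 34⁻¹ ≡ 35 (mod 41), so λ ≡ 9.
  x = λ² - 17 - 10 = 81 - 27 ≡ 13; y = λ·(17 - 13) - 30 ≡ 6. → (13, 6)
double: tangent at (13, 6): λ = (3·13² + 29)/(2·6) ≡ 3/12. 12⁻¹ ≡ 24 (mod 41), so λ ≡ 3·24 ≡ 31.
  x = λ² - 13 - 13 = 961 - 26 ≡ 33; y = λ·(13 - 33) - 6 ≡ 30. → (33, 30)
add G: (33, 30) + (10, 8). λ = (8 - 30)/(10 - 33) ≡ 19/18 mod 41. 18⁻¹ ≡ 16 (mod 41), so λ ≡ 17.
  x = λ² - 33 - 10 = 289 - 43 ≡ 0; y = λ·(33 - 0) - 30 ≡ 39. → (0, 39)

(0, 39)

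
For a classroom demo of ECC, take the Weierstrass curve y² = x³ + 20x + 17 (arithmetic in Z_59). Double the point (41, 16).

tangent at (41, 16): λ = (3·41² + 20)/(2·16) ≡ 48/32. 32⁻¹ ≡ 24 (mod 59), so λ ≡ 48·24 ≡ 31.
  x = λ² - 41 - 41 = 961 - 82 ≡ 53; y = λ·(41 - 53) - 16 ≡ 25. → (53, 25)

(53, 25)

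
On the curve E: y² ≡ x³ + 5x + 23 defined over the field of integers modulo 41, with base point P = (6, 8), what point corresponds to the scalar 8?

Repeated addition: build up to 8P.
2P: tangent at (6, 8): λ = (3·6² + 5)/(2·8) ≡ 31/16. 16⁻¹ ≡ 18 (mod 41) since 16·18 = 288 ≡ 1, so λ ≡ 31·18 ≡ 25.
  x = λ² - 6 - 6 = 625 - 12 ≡ 39; y = λ·(6 - 39) - 8 ≡ 28. → (39, 28)
3P: (39, 28) + (6, 8). λ = (8 - 28)/(6 - 39) ≡ 21/8 mod 41. 8⁻¹ ≡ 36 (mod 41), so λ ≡ 18.
  x = λ² - 39 - 6 = 324 - 45 ≡ 33; y = λ·(39 - 33) - 28 ≡ 39. → (33, 39)
4P: (33, 39) + (6, 8). λ = (8 - 39)/(6 - 33) ≡ 10/14 mod 41. 14⁻¹ ≡ 3 (mod 41), so λ ≡ 30.
  x = λ² - 33 - 6 = 900 - 39 ≡ 0; y = λ·(33 - 0) - 39 ≡ 8. → (0, 8)
5P: (0, 8) + (6, 8). λ = (8 - 8)/(6 - 0) ≡ 0/6 mod 41. 6⁻¹ ≡ 7 (mod 41) since 6·7 = 42 ≡ 1, so λ ≡ 0.
  x = λ² - 0 - 6 = 0 - 6 ≡ 35; y = λ·(0 - 35) - 8 ≡ 33. → (35, 33)
6P: (35, 33) + (6, 8). λ = (8 - 33)/(6 - 35) ≡ 16/12 mod 41. 12⁻¹ ≡ 24 (mod 41) since 12·24 = 288 ≡ 1, so λ ≡ 15.
  x = λ² - 35 - 6 = 225 - 41 ≡ 20; y = λ·(35 - 20) - 33 ≡ 28. → (20, 28)
7P: (20, 28) + (6, 8). λ = (8 - 28)/(6 - 20) ≡ 21/27 mod 41. 27⁻¹ ≡ 38 (mod 41), so λ ≡ 19.
  x = λ² - 20 - 6 = 361 - 26 ≡ 7; y = λ·(20 - 7) - 28 ≡ 14. → (7, 14)
8P: (7, 14) + (6, 8). λ = (8 - 14)/(6 - 7) ≡ 35/40 mod 41. 40⁻¹ ≡ 40 (mod 41), so λ ≡ 6.
  x = λ² - 7 - 6 = 36 - 13 ≡ 23; y = λ·(7 - 23) - 14 ≡ 13. → (23, 13)

(23, 13)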